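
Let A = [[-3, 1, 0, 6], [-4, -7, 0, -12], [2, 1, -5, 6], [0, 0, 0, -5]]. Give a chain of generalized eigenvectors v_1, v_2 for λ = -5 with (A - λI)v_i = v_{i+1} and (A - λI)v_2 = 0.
v_1 = [[0, 1, 2, 0]]^T, v_2 = [[1, -2, 1, 0]]^T

We seek v_1 ∈ ker((A + 5I)^2) \ ker(A + 5I), then set v_{i+1} = (A + 5I) v_i.

One such chain is v_1 = [[0, 1, 2, 0]]^T, v_2 = [[1, -2, 1, 0]]^T. Check: (A + 5I) v_2 = [[0, 0, 0, 0]]^T = 0.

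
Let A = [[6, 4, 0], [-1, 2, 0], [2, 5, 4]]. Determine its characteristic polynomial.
xI - A = [[x - 6, -4, 0], [1, x - 2, 0], [-2, -5, x - 4]].

Expanding det(xI - A) along the first row:
det(xI - A) = + (x - 6)·det([[x - 2, 0], [-5, x - 4]]) - (-4)·det([[1, 0], [-2, x - 4]]) + (0)·det([[1, x - 2], [-2, -5]]).

Evaluating gives χ_A(x) = x^3 - 12x^2 + 48x - 64 = (x - 4)^3.

χ_A(x) = (x - 4)^3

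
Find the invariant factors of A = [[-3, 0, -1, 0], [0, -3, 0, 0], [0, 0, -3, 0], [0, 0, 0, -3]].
x + 3, x + 3, (x + 3)^2

The Jordan structure of A has elementary divisors (x + 3)^2, (x + 3), (x + 3). Arranging the block sizes at each eigenvalue in decreasing order and taking row products gives the invariant factors.

Invariant factors (smallest first, each dividing the next): x + 3, x + 3, (x + 3)^2.

Check: the last factor (x + 3)^2 is the minimal polynomial, and the product (x + 3)^4 is the characteristic polynomial.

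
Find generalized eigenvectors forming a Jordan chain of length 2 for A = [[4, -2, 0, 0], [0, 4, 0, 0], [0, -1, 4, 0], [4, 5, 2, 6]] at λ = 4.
We seek v_1 ∈ ker((A - 4I)^2) \ ker(A - 4I), then set v_{i+1} = (A - 4I) v_i.

One such chain is v_1 = [[1, 1, 1, -3]]^T, v_2 = [[-2, 0, -1, 5]]^T. Check: (A - 4I) v_2 = [[0, 0, 0, 0]]^T = 0.

v_1 = [[1, 1, 1, -3]]^T, v_2 = [[-2, 0, -1, 5]]^T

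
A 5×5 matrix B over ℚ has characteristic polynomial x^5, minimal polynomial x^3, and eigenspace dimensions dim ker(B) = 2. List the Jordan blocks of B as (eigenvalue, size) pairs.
λ = 0: algebraic multiplicity 5 (exponent in χ_B), largest block size 3 (exponent in m_B), 2 blocks (geometric multiplicity). These force block sizes [3, 2].

Jordan blocks: (0, 3), (0, 2)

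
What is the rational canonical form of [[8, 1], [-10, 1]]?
The invariant factors of A (the non-unit diagonal entries of the Smith normal form of xI - A over ℚ[x]) are (x - 6)(x - 3), each dividing the next. The characteristic polynomial is their product, (x - 6)(x - 3).

The rational canonical form is the block-diagonal matrix of companion matrices C(f_i):
R = [[0, -18], [1, 9]].

R = [[0, -18], [1, 9]]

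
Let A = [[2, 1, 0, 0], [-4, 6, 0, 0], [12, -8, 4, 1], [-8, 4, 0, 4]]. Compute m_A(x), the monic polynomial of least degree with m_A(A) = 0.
m_A(x) = (x - 4)^2

The characteristic polynomial factors as (x - 4)^4. The minimal polynomial is ∏(x - λ)^{k_λ} where k_λ is the size of the largest Jordan block at λ.

For λ = 4: rank(A - 4I) = 2, and the largest Jordan block has size 2 (the smallest k with rank((A - 4I)^k) = rank((A - 4I)^(k+1))).

So m_A(x) = (x - 4)^2.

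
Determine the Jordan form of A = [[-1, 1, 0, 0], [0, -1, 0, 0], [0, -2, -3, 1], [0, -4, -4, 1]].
The characteristic polynomial is det(xI - A) = (x + 1)^4, so the eigenvalues are -1 (algebraic multiplicity 4).

For λ = -1: rank(A + I) = 2, rank((A + I)^2) = 0. The eigenspace has dimension 4 - 2 = 2, so there are 2 Jordan blocks; the rank sequence gives block sizes [2, 2].

Assembling the blocks gives the Jordan form J above.

J = [[-1, 1, 0, 0], [0, -1, 0, 0], [0, 0, -1, 1], [0, 0, 0, -1]]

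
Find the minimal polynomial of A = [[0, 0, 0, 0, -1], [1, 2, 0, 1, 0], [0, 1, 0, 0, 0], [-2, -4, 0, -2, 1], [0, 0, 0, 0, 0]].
m_A(x) = x^3

The characteristic polynomial factors as x^5. The minimal polynomial is ∏(x - λ)^{k_λ} where k_λ is the size of the largest Jordan block at λ.

For λ = 0: rank(A) = 3, and the largest Jordan block has size 3 (the smallest k with rank(A^k) = rank(A^(k+1))).

So m_A(x) = x^3.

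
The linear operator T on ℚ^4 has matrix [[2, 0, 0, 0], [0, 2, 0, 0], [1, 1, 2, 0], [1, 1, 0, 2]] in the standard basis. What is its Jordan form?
The characteristic polynomial is det(xI - A) = (x - 2)^4, so the eigenvalues are 2 (algebraic multiplicity 4).

For λ = 2: rank(A - 2I) = 1, rank((A - 2I)^2) = 0. The eigenspace has dimension 4 - 1 = 3, so there are 3 Jordan blocks; the rank sequence gives block sizes [2, 1, 1].

Assembling the blocks gives the Jordan form J above.

J = [[2, 1, 0, 0], [0, 2, 0, 0], [0, 0, 2, 0], [0, 0, 0, 2]]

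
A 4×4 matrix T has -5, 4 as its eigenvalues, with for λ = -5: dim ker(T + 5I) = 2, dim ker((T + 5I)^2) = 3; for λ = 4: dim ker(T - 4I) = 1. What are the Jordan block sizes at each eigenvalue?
Jordan blocks: (-5, 2), (-5, 1), (4, 1)

λ = -5: successive nullity increments [2, 1] count blocks of size ≥ k; block sizes are [2, 1].
λ = 4: successive nullity increments [1] count blocks of size ≥ k; block sizes are [1].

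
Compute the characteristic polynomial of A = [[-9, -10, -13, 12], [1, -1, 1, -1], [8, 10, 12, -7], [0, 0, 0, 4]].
χ_A(x) = (x - 4)^2(x + 1)^2

xI - A = [[x + 9, 10, 13, -12], [-1, x + 1, -1, 1], [-8, -10, x - 12, 7], [0, 0, 0, x - 4]].

Expanding det(xI - A) along the first row:
det(xI - A) = + (x + 9)·det([[x + 1, -1, 1], [-10, x - 12, 7], [0, 0, x - 4]]) - (10)·det([[-1, -1, 1], [-8, x - 12, 7], [0, 0, x - 4]]) + (13)·det([[-1, x + 1, 1], [-8, -10, 7], [0, 0, x - 4]]) - (-12)·det([[-1, x + 1, -1], [-8, -10, x - 12], [0, 0, 0]]).

Evaluating gives χ_A(x) = x^4 - 6x^3 + x^2 + 24x + 16 = (x - 4)^2(x + 1)^2.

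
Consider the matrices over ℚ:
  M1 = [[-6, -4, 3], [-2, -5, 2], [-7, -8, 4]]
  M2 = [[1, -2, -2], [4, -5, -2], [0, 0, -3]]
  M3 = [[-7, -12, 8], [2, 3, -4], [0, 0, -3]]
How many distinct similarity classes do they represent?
2 classes: {M1}, {M2, M3}

Characteristic polynomials: χ_{M1} = (x + 1)(x + 3)^2, χ_{M2} = (x + 1)(x + 3)^2, χ_{M3} = (x + 1)(x + 3)^2.

{M1}: invariant factors (x + 1)(x + 3)^2.

{M2, M3}: invariant factors x + 3, (x + 1)(x + 3).

Matrices are similar if and only if their invariant-factor lists agree; the partition into similarity classes is {M1}, {M2, M3}.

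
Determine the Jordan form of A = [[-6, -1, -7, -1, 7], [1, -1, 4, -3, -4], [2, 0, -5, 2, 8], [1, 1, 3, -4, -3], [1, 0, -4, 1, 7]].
The characteristic polynomial is det(xI - A) = (x - 3)(x + 3)^4, so the eigenvalues are -3 (algebraic multiplicity 4), 3 (algebraic multiplicity 1).

For λ = -3: rank(A + 3I) = 3, rank((A + 3I)^2) = 1. The eigenspace has dimension 5 - 3 = 2, so there are 2 Jordan blocks; the rank sequence gives block sizes [2, 2].

For λ = 3: algebraic multiplicity 1 gives one 1×1 block.

Assembling the blocks gives the Jordan form J above.

J = [[-3, 1, 0, 0, 0], [0, -3, 0, 0, 0], [0, 0, -3, 1, 0], [0, 0, 0, -3, 0], [0, 0, 0, 0, 3]]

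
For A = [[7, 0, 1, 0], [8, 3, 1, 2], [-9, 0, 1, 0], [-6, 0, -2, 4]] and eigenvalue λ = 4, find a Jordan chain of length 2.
v_1 = [[0, 0, 1, 0]]^T, v_2 = [[1, 1, -3, -2]]^T

We seek v_1 ∈ ker((A - 4I)^2) \ ker(A - 4I), then set v_{i+1} = (A - 4I) v_i.

One such chain is v_1 = [[0, 0, 1, 0]]^T, v_2 = [[1, 1, -3, -2]]^T. Check: (A - 4I) v_2 = [[0, 0, 0, 0]]^T = 0.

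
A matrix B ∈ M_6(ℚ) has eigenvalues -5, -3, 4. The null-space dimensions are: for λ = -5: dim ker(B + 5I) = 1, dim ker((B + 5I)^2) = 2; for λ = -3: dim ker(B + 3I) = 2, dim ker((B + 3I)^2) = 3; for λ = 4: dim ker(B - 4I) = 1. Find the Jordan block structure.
Jordan blocks: (-5, 2), (-3, 2), (-3, 1), (4, 1)

λ = -5: successive nullity increments [1, 1] count blocks of size ≥ k; block sizes are [2].
λ = -3: successive nullity increments [2, 1] count blocks of size ≥ k; block sizes are [2, 1].
λ = 4: successive nullity increments [1] count blocks of size ≥ k; block sizes are [1].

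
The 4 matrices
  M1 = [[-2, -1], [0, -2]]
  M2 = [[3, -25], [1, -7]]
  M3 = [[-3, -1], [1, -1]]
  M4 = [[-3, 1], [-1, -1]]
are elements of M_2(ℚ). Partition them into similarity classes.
Characteristic polynomials: χ_{M1} = (x + 2)^2, χ_{M2} = (x + 2)^2, χ_{M3} = (x + 2)^2, χ_{M4} = (x + 2)^2.

{M1, M2, M3, M4}: invariant factors (x + 2)^2.

Matrices are similar if and only if their invariant-factor lists agree; the partition into similarity classes is {M1, M2, M3, M4}.

1 class: {M1, M2, M3, M4}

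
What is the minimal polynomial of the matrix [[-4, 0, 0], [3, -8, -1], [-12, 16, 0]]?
The characteristic polynomial factors as (x + 4)^3. The minimal polynomial is ∏(x - λ)^{k_λ} where k_λ is the size of the largest Jordan block at λ.

For λ = -4: rank(A + 4I) = 1, and the largest Jordan block has size 2 (the smallest k with rank((A + 4I)^k) = rank((A + 4I)^(k+1))).

So m_A(x) = (x + 4)^2.

m_A(x) = (x + 4)^2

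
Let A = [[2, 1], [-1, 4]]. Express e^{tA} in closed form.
A has Jordan form J = [[3, 1], [0, 3]] with A = PJP^{-1}, so e^{tA} = P e^{tJ} P^{-1}.

For a Jordan block J_k(λ), e^{tJ_k(λ)} = e^{λt} · (I + tN + t^2 N^2/2! + ... + t^{k-1} N^{k-1}/(k-1)!) where N is the nilpotent superdiagonal part.

Assembling the blocks and conjugating back gives the entries of e^{tA} as shown above.

e^{tA} = [[(1 - t)*e^{3*t}, t*e^{3*t}], [-t*e^{3*t}, (t + 1)*e^{3*t}]]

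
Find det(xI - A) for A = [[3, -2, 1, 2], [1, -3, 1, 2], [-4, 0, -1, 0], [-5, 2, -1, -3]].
xI - A = [[x - 3, 2, -1, -2], [-1, x + 3, -1, -2], [4, 0, x + 1, 0], [5, -2, 1, x + 3]].

Expanding det(xI - A) along the first row:
det(xI - A) = + (x - 3)·det([[x + 3, -1, -2], [0, x + 1, 0], [-2, 1, x + 3]]) - (2)·det([[-1, -1, -2], [4, x + 1, 0], [5, 1, x + 3]]) + (-1)·det([[-1, x + 3, -2], [4, 0, 0], [5, -2, x + 3]]) - (-2)·det([[-1, x + 3, -1], [4, 0, x + 1], [5, -2, 1]]).

Evaluating gives χ_A(x) = x^4 + 4x^3 + 6x^2 + 4x + 1 = (x + 1)^4.

χ_A(x) = (x + 1)^4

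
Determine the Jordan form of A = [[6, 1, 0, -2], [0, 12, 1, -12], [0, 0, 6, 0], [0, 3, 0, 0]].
J = [[6, 1, 0, 0], [0, 6, 1, 0], [0, 0, 6, 0], [0, 0, 0, 6]]

The characteristic polynomial is det(xI - A) = (x - 6)^4, so the eigenvalues are 6 (algebraic multiplicity 4).

For λ = 6: rank(A - 6I) = 2, rank((A - 6I)^2) = 1, rank((A - 6I)^3) = 0. The eigenspace has dimension 4 - 2 = 2, so there are 2 Jordan blocks; the rank sequence gives block sizes [3, 1].

Assembling the blocks gives the Jordan form J above.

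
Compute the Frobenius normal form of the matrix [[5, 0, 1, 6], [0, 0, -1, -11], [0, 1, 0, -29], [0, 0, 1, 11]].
R = [[5, 0, 0, 0], [0, 0, 0, 0], [0, 1, 0, -30], [0, 0, 1, 11]]

The invariant factors of A (the non-unit diagonal entries of the Smith normal form of xI - A over ℚ[x]) are x - 5, x(x - 6)(x - 5), each dividing the next. The characteristic polynomial is their product, x(x - 6)(x - 5)^2.

The rational canonical form is the block-diagonal matrix of companion matrices C(f_i):
R = [[5, 0, 0, 0], [0, 0, 0, 0], [0, 1, 0, -30], [0, 0, 1, 11]].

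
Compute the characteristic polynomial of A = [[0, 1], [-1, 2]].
χ_A(x) = (x - 1)^2

xI - A = [[x, -1], [1, x - 2]].

Expanding det(xI - A) along the first row:
det(xI - A) = + (x)·det([[x - 2]]) - (-1)·det([[1]]).

Evaluating gives χ_A(x) = x^2 - 2x + 1 = (x - 1)^2.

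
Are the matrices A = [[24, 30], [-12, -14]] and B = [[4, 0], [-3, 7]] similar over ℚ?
No.

trace(A) = 10 but trace(B) = 11. The trace is a similarity invariant, so A and B are not similar.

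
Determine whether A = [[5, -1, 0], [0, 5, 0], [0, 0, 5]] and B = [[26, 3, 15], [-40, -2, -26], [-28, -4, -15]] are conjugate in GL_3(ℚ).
trace(A) = 15 but trace(B) = 9. The trace is a similarity invariant, so A and B are not similar.

No.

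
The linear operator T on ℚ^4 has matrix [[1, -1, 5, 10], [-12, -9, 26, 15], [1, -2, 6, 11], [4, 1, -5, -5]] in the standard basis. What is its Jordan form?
J = [[-4, 1, 0, 0], [0, -4, 1, 0], [0, 0, -4, 0], [0, 0, 0, 5]]

The characteristic polynomial is det(xI - A) = (x - 5)(x + 4)^3, so the eigenvalues are -4 (algebraic multiplicity 3), 5 (algebraic multiplicity 1).

For λ = -4: rank(A + 4I) = 3, rank((A + 4I)^2) = 2, rank((A + 4I)^3) = 1. The eigenspace has dimension 4 - 3 = 1, so there is 1 Jordan block; the rank sequence gives block sizes [3].

For λ = 5: algebraic multiplicity 1 gives one 1×1 block.

Assembling the blocks gives the Jordan form J above.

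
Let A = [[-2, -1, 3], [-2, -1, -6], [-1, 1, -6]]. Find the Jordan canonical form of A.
J = [[-3, 1, 0], [0, -3, 0], [0, 0, -3]]

The characteristic polynomial is det(xI - A) = (x + 3)^3, so the eigenvalues are -3 (algebraic multiplicity 3).

For λ = -3: rank(A + 3I) = 1, rank((A + 3I)^2) = 0. The eigenspace has dimension 3 - 1 = 2, so there are 2 Jordan blocks; the rank sequence gives block sizes [2, 1].

Assembling the blocks gives the Jordan form J above.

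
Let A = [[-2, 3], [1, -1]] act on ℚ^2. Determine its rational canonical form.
R = [[0, 1], [1, -3]]

The invariant factors of A (the non-unit diagonal entries of the Smith normal form of xI - A over ℚ[x]) are x^2 + 3x - 1, each dividing the next. The characteristic polynomial is their product, x^2 + 3x - 1.

The rational canonical form is the block-diagonal matrix of companion matrices C(f_i):
R = [[0, 1], [1, -3]].

Note the characteristic polynomial does not split into linear factors over ℚ, so A has no Jordan form over ℚ; the rational canonical form exists over any field.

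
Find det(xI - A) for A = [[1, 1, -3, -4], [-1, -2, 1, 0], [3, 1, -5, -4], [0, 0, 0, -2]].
xI - A = [[x - 1, -1, 3, 4], [1, x + 2, -1, 0], [-3, -1, x + 5, 4], [0, 0, 0, x + 2]].

Expanding det(xI - A) along the first row:
det(xI - A) = + (x - 1)·det([[x + 2, -1, 0], [-1, x + 5, 4], [0, 0, x + 2]]) - (-1)·det([[1, -1, 0], [-3, x + 5, 4], [0, 0, x + 2]]) + (3)·det([[1, x + 2, 0], [-3, -1, 4], [0, 0, x + 2]]) - (4)·det([[1, x + 2, -1], [-3, -1, x + 5], [0, 0, 0]]).

Evaluating gives χ_A(x) = x^4 + 8x^3 + 24x^2 + 32x + 16 = (x + 2)^4.

χ_A(x) = (x + 2)^4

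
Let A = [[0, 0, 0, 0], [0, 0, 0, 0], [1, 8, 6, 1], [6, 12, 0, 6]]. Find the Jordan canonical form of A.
J = [[0, 0, 0, 0], [0, 0, 0, 0], [0, 0, 6, 1], [0, 0, 0, 6]]

The characteristic polynomial is det(xI - A) = x^2(x - 6)^2, so the eigenvalues are 0 (algebraic multiplicity 2), 6 (algebraic multiplicity 2).

For λ = 0: rank(A) = 2. The eigenspace has dimension 4 - 2 = 2, so there are 2 Jordan blocks; the rank sequence gives block sizes [1, 1].

For λ = 6: rank(A - 6I) = 3, rank((A - 6I)^2) = 2. The eigenspace has dimension 4 - 3 = 1, so there is 1 Jordan block; the rank sequence gives block sizes [2].

Assembling the blocks gives the Jordan form J above.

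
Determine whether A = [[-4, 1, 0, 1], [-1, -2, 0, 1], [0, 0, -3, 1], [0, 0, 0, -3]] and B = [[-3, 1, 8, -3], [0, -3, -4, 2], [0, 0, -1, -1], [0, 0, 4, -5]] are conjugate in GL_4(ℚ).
Yes.

Two matrices over a field are similar if and only if they have the same invariant factors.

Both A and B have characteristic polynomial (x + 3)^4 and minimal polynomial (x + 3)^2. Computing further, both have invariant factors (x + 3)^2, (x + 3)^2. Hence A and B are similar.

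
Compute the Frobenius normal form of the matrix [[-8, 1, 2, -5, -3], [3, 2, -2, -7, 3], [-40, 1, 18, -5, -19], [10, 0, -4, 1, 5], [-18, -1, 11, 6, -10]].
R = [[0, 0, 0, 0, 16], [1, 0, 0, 0, -8], [0, 1, 0, 0, -15], [0, 0, 1, 0, 5], [0, 0, 0, 1, 3]]

The invariant factors of A (the non-unit diagonal entries of the Smith normal form of xI - A over ℚ[x]) are (x - 1)(x^2 - x - 4)^2, each dividing the next. The characteristic polynomial is their product, (x - 1)(x^2 - x - 4)^2.

The rational canonical form is the block-diagonal matrix of companion matrices C(f_i):
R = [[0, 0, 0, 0, 16], [1, 0, 0, 0, -8], [0, 1, 0, 0, -15], [0, 0, 1, 0, 5], [0, 0, 0, 1, 3]].

Note the characteristic polynomial does not split into linear factors over ℚ, so A has no Jordan form over ℚ; the rational canonical form exists over any field.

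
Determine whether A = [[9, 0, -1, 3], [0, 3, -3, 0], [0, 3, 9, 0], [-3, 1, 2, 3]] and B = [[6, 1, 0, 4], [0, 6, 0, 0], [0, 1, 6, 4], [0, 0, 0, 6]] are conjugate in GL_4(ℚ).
Both have characteristic polynomial (x - 6)^4 and minimal polynomial (x - 6)^2. But rank(A - 6I) = 2 for A while rank(B - 6I) = 1 for B, so the number of Jordan blocks at λ = 6 differs. A and B are not similar.

No.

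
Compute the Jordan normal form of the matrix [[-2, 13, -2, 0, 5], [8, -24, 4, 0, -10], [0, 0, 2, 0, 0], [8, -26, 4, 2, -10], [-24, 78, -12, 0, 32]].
The characteristic polynomial is det(xI - A) = (x - 2)^5, so the eigenvalues are 2 (algebraic multiplicity 5).

For λ = 2: rank(A - 2I) = 1, rank((A - 2I)^2) = 0. The eigenspace has dimension 5 - 1 = 4, so there are 4 Jordan blocks; the rank sequence gives block sizes [2, 1, 1, 1].

Assembling the blocks gives the Jordan form J above.

J = [[2, 1, 0, 0, 0], [0, 2, 0, 0, 0], [0, 0, 2, 0, 0], [0, 0, 0, 2, 0], [0, 0, 0, 0, 2]]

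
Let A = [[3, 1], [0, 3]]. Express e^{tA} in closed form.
A has Jordan form J = [[3, 1], [0, 3]] with A = PJP^{-1}, so e^{tA} = P e^{tJ} P^{-1}.

For a Jordan block J_k(λ), e^{tJ_k(λ)} = e^{λt} · (I + tN + t^2 N^2/2! + ... + t^{k-1} N^{k-1}/(k-1)!) where N is the nilpotent superdiagonal part.

Assembling the blocks and conjugating back gives the entries of e^{tA} as shown above.

e^{tA} = [[e^{3*t}, t*e^{3*t}], [0, e^{3*t}]]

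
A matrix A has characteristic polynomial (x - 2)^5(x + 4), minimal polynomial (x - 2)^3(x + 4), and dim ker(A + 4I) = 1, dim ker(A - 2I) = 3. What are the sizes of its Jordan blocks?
Jordan blocks: (-4, 1), (2, 3), (2, 1), (2, 1)

λ = -4: algebraic multiplicity 1 (exponent in χ_A), largest block size 1 (exponent in m_A), 1 block (geometric multiplicity). This forces block sizes [1].
λ = 2: algebraic multiplicity 5 (exponent in χ_A), largest block size 3 (exponent in m_A), 3 blocks (geometric multiplicity). These force block sizes [3, 1, 1].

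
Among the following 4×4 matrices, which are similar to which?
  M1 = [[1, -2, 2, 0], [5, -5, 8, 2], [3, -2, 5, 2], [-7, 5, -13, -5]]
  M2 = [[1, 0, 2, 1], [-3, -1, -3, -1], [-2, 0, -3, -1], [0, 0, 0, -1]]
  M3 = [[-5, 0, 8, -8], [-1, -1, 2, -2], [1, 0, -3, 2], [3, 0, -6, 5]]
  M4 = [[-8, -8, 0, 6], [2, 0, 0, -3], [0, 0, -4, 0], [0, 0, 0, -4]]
Characteristic polynomials: χ_{M1} = (x + 1)^4, χ_{M2} = (x + 1)^4, χ_{M3} = (x + 1)^4, χ_{M4} = (x + 4)^4.

{M1, M2}: invariant factors (x + 1)^2, (x + 1)^2.

{M3}: invariant factors x + 1, x + 1, (x + 1)^2.

{M4}: invariant factors x + 4, x + 4, (x + 4)^2.

Matrices are similar if and only if their invariant-factor lists agree; the partition into similarity classes is {M1, M2}, {M3}, {M4}.

3 classes: {M1, M2}, {M3}, {M4}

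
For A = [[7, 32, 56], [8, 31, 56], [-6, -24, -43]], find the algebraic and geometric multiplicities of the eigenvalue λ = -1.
algebraic multiplicity 2, geometric multiplicity 2

The characteristic polynomial is (x + 1)^2(x + 3), so the factor x + 1 appears with exponent 2: the algebraic multiplicity is 2.

rank(A + I) = 1, so the eigenspace has dimension 3 - 1 = 2: the geometric multiplicity is 2.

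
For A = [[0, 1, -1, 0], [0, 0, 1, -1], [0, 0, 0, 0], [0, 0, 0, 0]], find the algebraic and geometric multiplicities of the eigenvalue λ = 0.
algebraic multiplicity 4, geometric multiplicity 2

The characteristic polynomial is x^4, so the factor x appears with exponent 4: the algebraic multiplicity is 4.

rank(A) = 2, so the eigenspace has dimension 4 - 2 = 2: the geometric multiplicity is 2.

Since 2 < 4, A is not diagonalizable.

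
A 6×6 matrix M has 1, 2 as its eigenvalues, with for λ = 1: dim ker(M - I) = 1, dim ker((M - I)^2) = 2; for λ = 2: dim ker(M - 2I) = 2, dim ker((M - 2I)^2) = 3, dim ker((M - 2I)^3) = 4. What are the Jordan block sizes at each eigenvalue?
λ = 1: successive nullity increments [1, 1] count blocks of size ≥ k; block sizes are [2].
λ = 2: successive nullity increments [2, 1, 1] count blocks of size ≥ k; block sizes are [3, 1].

Jordan blocks: (1, 2), (2, 3), (2, 1)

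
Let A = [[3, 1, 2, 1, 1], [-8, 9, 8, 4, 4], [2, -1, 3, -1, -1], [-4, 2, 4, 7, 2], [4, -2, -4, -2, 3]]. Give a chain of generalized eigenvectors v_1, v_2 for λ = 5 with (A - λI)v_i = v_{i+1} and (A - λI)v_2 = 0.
v_1 = [[0, 1, 0, 0, 0]]^T, v_2 = [[1, 4, -1, 2, -2]]^T

We seek v_1 ∈ ker((A - 5I)^2) \ ker(A - 5I), then set v_{i+1} = (A - 5I) v_i.

One such chain is v_1 = [[0, 1, 0, 0, 0]]^T, v_2 = [[1, 4, -1, 2, -2]]^T. Check: (A - 5I) v_2 = [[0, 0, 0, 0, 0]]^T = 0.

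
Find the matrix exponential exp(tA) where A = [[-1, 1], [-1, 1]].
e^{tA} = [[1 - t, t], [-t, t + 1]]

A has Jordan form J = [[0, 1], [0, 0]] with A = PJP^{-1}, so e^{tA} = P e^{tJ} P^{-1}.

For a Jordan block J_k(λ), e^{tJ_k(λ)} = e^{λt} · (I + tN + t^2 N^2/2! + ... + t^{k-1} N^{k-1}/(k-1)!) where N is the nilpotent superdiagonal part.

Assembling the blocks and conjugating back gives the entries of e^{tA} as shown above.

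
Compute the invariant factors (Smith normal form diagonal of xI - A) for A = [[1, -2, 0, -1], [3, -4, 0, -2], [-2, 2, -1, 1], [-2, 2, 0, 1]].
x + 1, x(x + 1)^2

The Jordan structure of A has elementary divisors (x + 1)^2, (x + 1), x. Arranging the block sizes at each eigenvalue in decreasing order and taking row products gives the invariant factors.

Invariant factors (smallest first, each dividing the next): x + 1, x(x + 1)^2.

Check: the last factor x(x + 1)^2 is the minimal polynomial, and the product x(x + 1)^3 is the characteristic polynomial.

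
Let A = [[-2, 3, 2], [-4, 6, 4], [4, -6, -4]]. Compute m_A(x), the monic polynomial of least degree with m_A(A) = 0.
The characteristic polynomial factors as x^3. The minimal polynomial is ∏(x - λ)^{k_λ} where k_λ is the size of the largest Jordan block at λ.

For λ = 0: rank(A) = 1, and the largest Jordan block has size 2 (the smallest k with rank(A^k) = rank(A^(k+1))).

So m_A(x) = x^2.

m_A(x) = x^2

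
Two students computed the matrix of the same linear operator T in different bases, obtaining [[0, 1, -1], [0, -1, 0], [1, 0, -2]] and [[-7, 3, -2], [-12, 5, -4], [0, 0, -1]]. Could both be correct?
Both have characteristic polynomial (x + 1)^3, but the minimal polynomial of A is (x + 1)^3 while the minimal polynomial of B is (x + 1)^2. The minimal polynomial is a similarity invariant, so A and B are not similar.

No.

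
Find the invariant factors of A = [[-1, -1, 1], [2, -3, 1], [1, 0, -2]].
The Jordan structure of A has elementary divisors (x + 2)^3. Arranging the block sizes at each eigenvalue in decreasing order and taking row products gives the invariant factors.

Invariant factors (smallest first, each dividing the next): (x + 2)^3.

Check: the last factor (x + 2)^3 is the minimal polynomial, and the product (x + 2)^3 is the characteristic polynomial.

(x + 2)^3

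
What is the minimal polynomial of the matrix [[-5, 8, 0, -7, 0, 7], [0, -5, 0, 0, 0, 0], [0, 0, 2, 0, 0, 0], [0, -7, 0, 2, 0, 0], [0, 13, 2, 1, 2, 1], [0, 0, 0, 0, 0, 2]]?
The characteristic polynomial factors as (x - 2)^4(x + 5)^2. The minimal polynomial is ∏(x - λ)^{k_λ} where k_λ is the size of the largest Jordan block at λ.

For λ = -5: rank(A + 5I) = 5, and the largest Jordan block has size 2 (the smallest k with rank((A + 5I)^k) = rank((A + 5I)^(k+1))).
For λ = 2: rank(A - 2I) = 3, and the largest Jordan block has size 2 (the smallest k with rank((A - 2I)^k) = rank((A - 2I)^(k+1))).

So m_A(x) = (x - 2)^2(x + 5)^2.

m_A(x) = (x - 2)^2(x + 5)^2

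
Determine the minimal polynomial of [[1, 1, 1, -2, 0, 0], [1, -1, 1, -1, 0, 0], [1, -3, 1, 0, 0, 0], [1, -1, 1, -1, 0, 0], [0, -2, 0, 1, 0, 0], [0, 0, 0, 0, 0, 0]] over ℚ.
The characteristic polynomial factors as x^6. The minimal polynomial is ∏(x - λ)^{k_λ} where k_λ is the size of the largest Jordan block at λ.

For λ = 0: rank(A) = 2, and the largest Jordan block has size 3 (the smallest k with rank(A^k) = rank(A^(k+1))).

So m_A(x) = x^3.

m_A(x) = x^3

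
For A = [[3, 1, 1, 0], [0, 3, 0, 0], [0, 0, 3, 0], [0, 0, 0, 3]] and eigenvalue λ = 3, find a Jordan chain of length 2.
v_1 = [[0, 2, -1, 0]]^T, v_2 = [[1, 0, 0, 0]]^T

We seek v_1 ∈ ker((A - 3I)^2) \ ker(A - 3I), then set v_{i+1} = (A - 3I) v_i.

One such chain is v_1 = [[0, 2, -1, 0]]^T, v_2 = [[1, 0, 0, 0]]^T. Check: (A - 3I) v_2 = [[0, 0, 0, 0]]^T = 0.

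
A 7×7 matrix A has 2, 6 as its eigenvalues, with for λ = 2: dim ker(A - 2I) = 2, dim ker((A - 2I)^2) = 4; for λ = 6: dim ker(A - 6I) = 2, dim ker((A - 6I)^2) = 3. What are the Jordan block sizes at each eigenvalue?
λ = 2: successive nullity increments [2, 2] count blocks of size ≥ k; block sizes are [2, 2].
λ = 6: successive nullity increments [2, 1] count blocks of size ≥ k; block sizes are [2, 1].

Jordan blocks: (2, 2), (2, 2), (6, 2), (6, 1)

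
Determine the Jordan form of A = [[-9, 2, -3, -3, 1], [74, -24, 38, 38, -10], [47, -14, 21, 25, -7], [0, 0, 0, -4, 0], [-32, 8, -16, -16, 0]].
The characteristic polynomial is det(xI - A) = x(x + 4)^4, so the eigenvalues are -4 (algebraic multiplicity 4), 0 (algebraic multiplicity 1).

For λ = -4: rank(A + 4I) = 2, rank((A + 4I)^2) = 1. The eigenspace has dimension 5 - 2 = 3, so there are 3 Jordan blocks; the rank sequence gives block sizes [2, 1, 1].

For λ = 0: algebraic multiplicity 1 gives one 1×1 block.

Assembling the blocks gives the Jordan form J above.

J = [[-4, 1, 0, 0, 0], [0, -4, 0, 0, 0], [0, 0, -4, 0, 0], [0, 0, 0, -4, 0], [0, 0, 0, 0, 0]]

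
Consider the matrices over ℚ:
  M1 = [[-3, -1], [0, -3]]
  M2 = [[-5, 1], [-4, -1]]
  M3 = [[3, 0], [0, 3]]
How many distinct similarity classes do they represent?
2 classes: {M1, M2}, {M3}

Characteristic polynomials: χ_{M1} = (x + 3)^2, χ_{M2} = (x + 3)^2, χ_{M3} = (x - 3)^2.

{M1, M2}: invariant factors (x + 3)^2.

{M3}: invariant factors x - 3, x - 3.

Matrices are similar if and only if their invariant-factor lists agree; the partition into similarity classes is {M1, M2}, {M3}.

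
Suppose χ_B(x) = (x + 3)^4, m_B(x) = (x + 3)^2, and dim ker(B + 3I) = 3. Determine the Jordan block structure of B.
λ = -3: algebraic multiplicity 4 (exponent in χ_B), largest block size 2 (exponent in m_B), 3 blocks (geometric multiplicity). These force block sizes [2, 1, 1].

Jordan blocks: (-3, 2), (-3, 1), (-3, 1)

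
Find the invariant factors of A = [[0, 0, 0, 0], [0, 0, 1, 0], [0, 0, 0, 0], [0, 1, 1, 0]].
The Jordan structure of A has elementary divisors x^3, x. Arranging the block sizes at each eigenvalue in decreasing order and taking row products gives the invariant factors.

Invariant factors (smallest first, each dividing the next): x, x^3.

Check: the last factor x^3 is the minimal polynomial, and the product x^4 is the characteristic polynomial.

x, x^3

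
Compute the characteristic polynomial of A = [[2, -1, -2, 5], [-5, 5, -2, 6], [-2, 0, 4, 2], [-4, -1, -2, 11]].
χ_A(x) = (x - 6)^3(x - 4)

xI - A = [[x - 2, 1, 2, -5], [5, x - 5, 2, -6], [2, 0, x - 4, -2], [4, 1, 2, x - 11]].

Expanding det(xI - A) along the first row:
det(xI - A) = + (x - 2)·det([[x - 5, 2, -6], [0, x - 4, -2], [1, 2, x - 11]]) - (1)·det([[5, 2, -6], [2, x - 4, -2], [4, 2, x - 11]]) + (2)·det([[5, x - 5, -6], [2, 0, -2], [4, 1, x - 11]]) - (-5)·det([[5, x - 5, 2], [2, 0, x - 4], [4, 1, 2]]).

Evaluating gives χ_A(x) = x^4 - 22x^3 + 180x^2 - 648x + 864 = (x - 6)^3(x - 4).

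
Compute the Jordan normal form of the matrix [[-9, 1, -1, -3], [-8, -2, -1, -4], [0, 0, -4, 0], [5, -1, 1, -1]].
The characteristic polynomial is det(xI - A) = (x + 4)^4, so the eigenvalues are -4 (algebraic multiplicity 4).

For λ = -4: rank(A + 4I) = 2, rank((A + 4I)^2) = 1, rank((A + 4I)^3) = 0. The eigenspace has dimension 4 - 2 = 2, so there are 2 Jordan blocks; the rank sequence gives block sizes [3, 1].

Assembling the blocks gives the Jordan form J above.

J = [[-4, 1, 0, 0], [0, -4, 1, 0], [0, 0, -4, 0], [0, 0, 0, -4]]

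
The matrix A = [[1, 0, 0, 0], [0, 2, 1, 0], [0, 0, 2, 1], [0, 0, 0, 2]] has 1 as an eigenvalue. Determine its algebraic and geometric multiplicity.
algebraic multiplicity 1, geometric multiplicity 1

The characteristic polynomial is (x - 2)^3(x - 1), so the factor x - 1 appears with exponent 1: the algebraic multiplicity is 1.

rank(A - I) = 3, so the eigenspace has dimension 4 - 3 = 1: the geometric multiplicity is 1.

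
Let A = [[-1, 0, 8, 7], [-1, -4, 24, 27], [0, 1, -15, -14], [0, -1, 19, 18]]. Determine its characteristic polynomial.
χ_A(x) = (x - 4)(x + 2)^3

xI - A = [[x + 1, 0, -8, -7], [1, x + 4, -24, -27], [0, -1, x + 15, 14], [0, 1, -19, x - 18]].

Expanding det(xI - A) along the first row:
det(xI - A) = + (x + 1)·det([[x + 4, -24, -27], [-1, x + 15, 14], [1, -19, x - 18]]) - (0)·det([[1, -24, -27], [0, x + 15, 14], [0, -19, x - 18]]) + (-8)·det([[1, x + 4, -27], [0, -1, 14], [0, 1, x - 18]]) - (-7)·det([[1, x + 4, -24], [0, -1, x + 15], [0, 1, -19]]).

Evaluating gives χ_A(x) = x^4 + 2x^3 - 12x^2 - 40x - 32 = (x - 4)(x + 2)^3.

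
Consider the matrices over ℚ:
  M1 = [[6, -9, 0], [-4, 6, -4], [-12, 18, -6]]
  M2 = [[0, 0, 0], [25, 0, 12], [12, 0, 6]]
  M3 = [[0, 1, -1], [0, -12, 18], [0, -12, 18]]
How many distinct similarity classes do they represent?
1 class: {M1, M2, M3}

Characteristic polynomials: χ_{M1} = x^2(x - 6), χ_{M2} = x^2(x - 6), χ_{M3} = x^2(x - 6).

{M1, M2, M3}: invariant factors x^2(x - 6).

Matrices are similar if and only if their invariant-factor lists agree; the partition into similarity classes is {M1, M2, M3}.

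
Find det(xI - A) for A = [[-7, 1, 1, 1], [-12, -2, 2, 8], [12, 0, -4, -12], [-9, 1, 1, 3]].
xI - A = [[x + 7, -1, -1, -1], [12, x + 2, -2, -8], [-12, 0, x + 4, 12], [9, -1, -1, x - 3]].

Expanding det(xI - A) along the first row:
det(xI - A) = + (x + 7)·det([[x + 2, -2, -8], [0, x + 4, 12], [-1, -1, x - 3]]) - (-1)·det([[12, -2, -8], [-12, x + 4, 12], [9, -1, x - 3]]) + (-1)·det([[12, x + 2, -8], [-12, 0, 12], [9, -1, x - 3]]) - (-1)·det([[12, x + 2, -2], [-12, 0, x + 4], [9, -1, -1]]).

Evaluating gives χ_A(x) = x^4 + 10x^3 + 24x^2 - 32x - 128 = (x - 2)(x + 4)^3.

χ_A(x) = (x - 2)(x + 4)^3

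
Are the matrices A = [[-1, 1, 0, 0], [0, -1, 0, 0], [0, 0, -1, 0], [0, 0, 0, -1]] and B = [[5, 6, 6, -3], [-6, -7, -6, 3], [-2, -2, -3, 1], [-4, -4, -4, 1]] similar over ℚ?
Two matrices over a field are similar if and only if they have the same invariant factors.

Both A and B have characteristic polynomial (x + 1)^4 and minimal polynomial (x + 1)^2. Computing further, both have invariant factors x + 1, x + 1, (x + 1)^2. Hence A and B are similar.

Yes.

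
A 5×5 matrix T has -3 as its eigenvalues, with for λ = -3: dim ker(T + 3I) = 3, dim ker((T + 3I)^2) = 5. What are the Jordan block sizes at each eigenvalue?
Jordan blocks: (-3, 2), (-3, 2), (-3, 1)

λ = -3: successive nullity increments [3, 2] count blocks of size ≥ k; block sizes are [2, 2, 1].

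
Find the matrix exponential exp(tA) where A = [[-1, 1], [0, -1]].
A has Jordan form J = [[-1, 1], [0, -1]] with A = PJP^{-1}, so e^{tA} = P e^{tJ} P^{-1}.

For a Jordan block J_k(λ), e^{tJ_k(λ)} = e^{λt} · (I + tN + t^2 N^2/2! + ... + t^{k-1} N^{k-1}/(k-1)!) where N is the nilpotent superdiagonal part.

Assembling the blocks and conjugating back gives the entries of e^{tA} as shown above.

e^{tA} = [[e^{-t}, t*e^{-t}], [0, e^{-t}]]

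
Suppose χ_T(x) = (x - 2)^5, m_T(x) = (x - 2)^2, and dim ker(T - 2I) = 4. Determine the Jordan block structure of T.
λ = 2: algebraic multiplicity 5 (exponent in χ_T), largest block size 2 (exponent in m_T), 4 blocks (geometric multiplicity). These force block sizes [2, 1, 1, 1].

Jordan blocks: (2, 2), (2, 1), (2, 1), (2, 1)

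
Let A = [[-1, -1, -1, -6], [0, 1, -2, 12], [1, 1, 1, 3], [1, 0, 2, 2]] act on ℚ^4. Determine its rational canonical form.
The invariant factors of A (the non-unit diagonal entries of the Smith normal form of xI - A over ℚ[x]) are (x - 3)(x^3 + 4x - 1), each dividing the next. The characteristic polynomial is their product, (x - 3)(x^3 + 4x - 1).

The rational canonical form is the block-diagonal matrix of companion matrices C(f_i):
R = [[0, 0, 0, -3], [1, 0, 0, 13], [0, 1, 0, -4], [0, 0, 1, 3]].

Note the characteristic polynomial does not split into linear factors over ℚ, so A has no Jordan form over ℚ; the rational canonical form exists over any field.

R = [[0, 0, 0, -3], [1, 0, 0, 13], [0, 1, 0, -4], [0, 0, 1, 3]]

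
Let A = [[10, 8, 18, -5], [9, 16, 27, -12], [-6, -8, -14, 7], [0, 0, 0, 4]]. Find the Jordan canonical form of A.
The characteristic polynomial is det(xI - A) = (x - 4)^4, so the eigenvalues are 4 (algebraic multiplicity 4).

For λ = 4: rank(A - 4I) = 2, rank((A - 4I)^2) = 0. The eigenspace has dimension 4 - 2 = 2, so there are 2 Jordan blocks; the rank sequence gives block sizes [2, 2].

Assembling the blocks gives the Jordan form J above.

J = [[4, 1, 0, 0], [0, 4, 0, 0], [0, 0, 4, 1], [0, 0, 0, 4]]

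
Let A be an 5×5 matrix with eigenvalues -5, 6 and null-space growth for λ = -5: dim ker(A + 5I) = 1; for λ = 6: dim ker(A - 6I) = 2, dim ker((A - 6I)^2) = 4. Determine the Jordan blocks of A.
λ = -5: successive nullity increments [1] count blocks of size ≥ k; block sizes are [1].
λ = 6: successive nullity increments [2, 2] count blocks of size ≥ k; block sizes are [2, 2].

Jordan blocks: (-5, 1), (6, 2), (6, 2)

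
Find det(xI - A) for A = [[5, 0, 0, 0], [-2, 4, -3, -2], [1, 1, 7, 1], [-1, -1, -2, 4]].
xI - A = [[x - 5, 0, 0, 0], [2, x - 4, 3, 2], [-1, -1, x - 7, -1], [1, 1, 2, x - 4]].

Expanding det(xI - A) along the first row:
det(xI - A) = + (x - 5)·det([[x - 4, 3, 2], [-1, x - 7, -1], [1, 2, x - 4]]) - (0)·det([[2, 3, 2], [-1, x - 7, -1], [1, 2, x - 4]]) + (0)·det([[2, x - 4, 2], [-1, -1, -1], [1, 1, x - 4]]) - (0)·det([[2, x - 4, 3], [-1, -1, x - 7], [1, 1, 2]]).

Evaluating gives χ_A(x) = x^4 - 20x^3 + 150x^2 - 500x + 625 = (x - 5)^4.

χ_A(x) = (x - 5)^4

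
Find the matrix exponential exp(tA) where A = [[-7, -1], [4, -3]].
A has Jordan form J = [[-5, 1], [0, -5]] with A = PJP^{-1}, so e^{tA} = P e^{tJ} P^{-1}.

For a Jordan block J_k(λ), e^{tJ_k(λ)} = e^{λt} · (I + tN + t^2 N^2/2! + ... + t^{k-1} N^{k-1}/(k-1)!) where N is the nilpotent superdiagonal part.

Assembling the blocks and conjugating back gives the entries of e^{tA} as shown above.

e^{tA} = [[(1 - 2*t)*e^{-5*t}, -t*e^{-5*t}], [4*t*e^{-5*t}, (2*t + 1)*e^{-5*t}]]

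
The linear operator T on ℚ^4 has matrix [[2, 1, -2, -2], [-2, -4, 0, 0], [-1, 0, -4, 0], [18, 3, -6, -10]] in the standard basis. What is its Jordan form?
J = [[-4, 1, 0, 0], [0, -4, 1, 0], [0, 0, -4, 0], [0, 0, 0, -4]]

The characteristic polynomial is det(xI - A) = (x + 4)^4, so the eigenvalues are -4 (algebraic multiplicity 4).

For λ = -4: rank(A + 4I) = 2, rank((A + 4I)^2) = 1, rank((A + 4I)^3) = 0. The eigenspace has dimension 4 - 2 = 2, so there are 2 Jordan blocks; the rank sequence gives block sizes [3, 1].

Assembling the blocks gives the Jordan form J above.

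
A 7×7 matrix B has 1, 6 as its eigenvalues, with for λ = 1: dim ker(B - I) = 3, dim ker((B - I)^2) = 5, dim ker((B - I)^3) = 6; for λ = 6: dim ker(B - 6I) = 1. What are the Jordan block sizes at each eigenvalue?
Jordan blocks: (1, 3), (1, 2), (1, 1), (6, 1)

λ = 1: successive nullity increments [3, 2, 1] count blocks of size ≥ k; block sizes are [3, 2, 1].
λ = 6: successive nullity increments [1] count blocks of size ≥ k; block sizes are [1].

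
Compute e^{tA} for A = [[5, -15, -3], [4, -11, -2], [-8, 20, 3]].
A has Jordan form J = [[-1, 1, 0], [0, -1, 0], [0, 0, -1]] with A = PJP^{-1}, so e^{tA} = P e^{tJ} P^{-1}.

For a Jordan block J_k(λ), e^{tJ_k(λ)} = e^{λt} · (I + tN + t^2 N^2/2! + ... + t^{k-1} N^{k-1}/(k-1)!) where N is the nilpotent superdiagonal part.

Assembling the blocks and conjugating back gives the entries of e^{tA} as shown above.

e^{tA} = [[(6*t + 1)*e^{-t}, -15*t*e^{-t}, -3*t*e^{-t}], [4*t*e^{-t}, (1 - 10*t)*e^{-t}, -2*t*e^{-t}], [-8*t*e^{-t}, 20*t*e^{-t}, (4*t + 1)*e^{-t}]]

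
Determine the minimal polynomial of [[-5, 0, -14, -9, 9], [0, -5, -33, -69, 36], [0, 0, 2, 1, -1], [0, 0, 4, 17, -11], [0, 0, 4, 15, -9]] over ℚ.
The characteristic polynomial factors as (x - 6)(x - 2)^2(x + 5)^2. The minimal polynomial is ∏(x - λ)^{k_λ} where k_λ is the size of the largest Jordan block at λ.

For λ = -5: rank(A + 5I) = 3, and the largest Jordan block has size 1 (the smallest k with rank((A + 5I)^k) = rank((A + 5I)^(k+1))).
For λ = 2: rank(A - 2I) = 4, and the largest Jordan block has size 2 (the smallest k with rank((A - 2I)^k) = rank((A - 2I)^(k+1))).
For λ = 6: rank(A - 6I) = 4, and the largest Jordan block has size 1 (the smallest k with rank((A - 6I)^k) = rank((A - 6I)^(k+1))).

So m_A(x) = (x - 6)(x - 2)^2(x + 5).

m_A(x) = (x - 6)(x - 2)^2(x + 5)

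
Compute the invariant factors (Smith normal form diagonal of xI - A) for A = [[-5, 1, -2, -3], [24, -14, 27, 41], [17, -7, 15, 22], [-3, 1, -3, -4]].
x^2(x + 4)^2

The Jordan structure of A has elementary divisors (x + 4)^2, x^2. Arranging the block sizes at each eigenvalue in decreasing order and taking row products gives the invariant factors.

Invariant factors (smallest first, each dividing the next): x^2(x + 4)^2.

Check: the last factor x^2(x + 4)^2 is the minimal polynomial, and the product x^2(x + 4)^2 is the characteristic polynomial.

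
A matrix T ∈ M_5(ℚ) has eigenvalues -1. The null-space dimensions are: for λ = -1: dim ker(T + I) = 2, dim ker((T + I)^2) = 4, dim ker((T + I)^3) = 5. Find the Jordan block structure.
λ = -1: successive nullity increments [2, 2, 1] count blocks of size ≥ k; block sizes are [3, 2].

Jordan blocks: (-1, 3), (-1, 2)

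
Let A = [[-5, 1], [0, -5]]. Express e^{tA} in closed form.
e^{tA} = [[e^{-5*t}, t*e^{-5*t}], [0, e^{-5*t}]]

A has Jordan form J = [[-5, 1], [0, -5]] with A = PJP^{-1}, so e^{tA} = P e^{tJ} P^{-1}.

For a Jordan block J_k(λ), e^{tJ_k(λ)} = e^{λt} · (I + tN + t^2 N^2/2! + ... + t^{k-1} N^{k-1}/(k-1)!) where N is the nilpotent superdiagonal part.

Assembling the blocks and conjugating back gives the entries of e^{tA} as shown above.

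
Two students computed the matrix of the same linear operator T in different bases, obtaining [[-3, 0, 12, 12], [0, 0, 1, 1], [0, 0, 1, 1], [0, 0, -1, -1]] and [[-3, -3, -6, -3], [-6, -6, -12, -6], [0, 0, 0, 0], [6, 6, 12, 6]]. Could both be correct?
No.

Both have characteristic polynomial x^3(x + 3), but the minimal polynomial of A is x^2(x + 3) while the minimal polynomial of B is x(x + 3). The minimal polynomial is a similarity invariant, so A and B are not similar.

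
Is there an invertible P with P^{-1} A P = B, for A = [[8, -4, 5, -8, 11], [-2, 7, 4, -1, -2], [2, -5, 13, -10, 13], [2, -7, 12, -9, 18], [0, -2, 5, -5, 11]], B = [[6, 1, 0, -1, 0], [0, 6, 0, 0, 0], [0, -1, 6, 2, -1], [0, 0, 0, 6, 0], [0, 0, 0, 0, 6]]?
Both have characteristic polynomial (x - 6)^5, but the minimal polynomial of A is (x - 6)^3 while the minimal polynomial of B is (x - 6)^2. The minimal polynomial is a similarity invariant, so A and B are not similar.

No.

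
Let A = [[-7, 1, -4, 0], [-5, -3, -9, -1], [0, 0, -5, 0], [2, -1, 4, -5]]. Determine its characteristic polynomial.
χ_A(x) = (x + 5)^4

xI - A = [[x + 7, -1, 4, 0], [5, x + 3, 9, 1], [0, 0, x + 5, 0], [-2, 1, -4, x + 5]].

Expanding det(xI - A) along the first row:
det(xI - A) = + (x + 7)·det([[x + 3, 9, 1], [0, x + 5, 0], [1, -4, x + 5]]) - (-1)·det([[5, 9, 1], [0, x + 5, 0], [-2, -4, x + 5]]) + (4)·det([[5, x + 3, 1], [0, 0, 0], [-2, 1, x + 5]]) - (0)·det([[5, x + 3, 9], [0, 0, x + 5], [-2, 1, -4]]).

Evaluating gives χ_A(x) = x^4 + 20x^3 + 150x^2 + 500x + 625 = (x + 5)^4.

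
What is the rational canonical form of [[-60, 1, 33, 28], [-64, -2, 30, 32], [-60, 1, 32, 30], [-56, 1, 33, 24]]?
R = [[-4, 0, 0, 0], [0, 0, 0, 96], [0, 1, 0, 32], [0, 0, 1, -2]]

The invariant factors of A (the non-unit diagonal entries of the Smith normal form of xI - A over ℚ[x]) are x + 4, (x - 6)(x + 4)^2, each dividing the next. The characteristic polynomial is their product, (x - 6)(x + 4)^3.

The rational canonical form is the block-diagonal matrix of companion matrices C(f_i):
R = [[-4, 0, 0, 0], [0, 0, 0, 96], [0, 1, 0, 32], [0, 0, 1, -2]].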